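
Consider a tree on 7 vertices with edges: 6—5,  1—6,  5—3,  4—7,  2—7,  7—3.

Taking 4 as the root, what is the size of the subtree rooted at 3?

4

The subtree rooted at 3 contains: 3, 5, 6, 1 — 4 nodes.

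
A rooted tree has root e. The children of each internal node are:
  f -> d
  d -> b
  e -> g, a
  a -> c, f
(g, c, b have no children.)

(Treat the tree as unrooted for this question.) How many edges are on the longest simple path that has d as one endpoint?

A farthest node from d is g.
The path d – f – a – e – g has 4 edges.

4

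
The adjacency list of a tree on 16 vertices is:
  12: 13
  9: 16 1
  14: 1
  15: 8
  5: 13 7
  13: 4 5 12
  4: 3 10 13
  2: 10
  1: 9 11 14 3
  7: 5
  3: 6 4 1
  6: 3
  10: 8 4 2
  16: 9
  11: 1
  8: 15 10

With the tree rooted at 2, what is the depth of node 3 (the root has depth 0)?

3

Path from 2 to 3: 2 → 10 → 4 → 3, which has 3 edges.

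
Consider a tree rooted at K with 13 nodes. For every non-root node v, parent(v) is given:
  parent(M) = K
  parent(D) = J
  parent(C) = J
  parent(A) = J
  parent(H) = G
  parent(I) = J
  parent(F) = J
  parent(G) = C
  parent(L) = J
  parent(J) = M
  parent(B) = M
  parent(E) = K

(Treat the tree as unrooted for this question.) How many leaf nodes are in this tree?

8

Exactly 8 nodes have a single neighbour: A, B, D, E, F, H, I, L.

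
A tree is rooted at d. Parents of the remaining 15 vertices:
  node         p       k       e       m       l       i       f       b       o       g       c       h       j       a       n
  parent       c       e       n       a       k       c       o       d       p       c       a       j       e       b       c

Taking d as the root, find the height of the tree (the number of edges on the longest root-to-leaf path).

7

A deepest node is h, reached by d → b → a → c → n → e → j → h.
That path has 7 edges, so the height is 7.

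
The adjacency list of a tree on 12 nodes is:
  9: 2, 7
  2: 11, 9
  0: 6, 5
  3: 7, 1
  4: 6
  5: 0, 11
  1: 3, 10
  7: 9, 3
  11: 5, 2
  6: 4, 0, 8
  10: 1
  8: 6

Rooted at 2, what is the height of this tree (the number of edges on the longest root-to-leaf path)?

A deepest node is 4, reached by 2 – 11 – 5 – 0 – 6 – 4.
That path has 5 edges, so the height is 5.

5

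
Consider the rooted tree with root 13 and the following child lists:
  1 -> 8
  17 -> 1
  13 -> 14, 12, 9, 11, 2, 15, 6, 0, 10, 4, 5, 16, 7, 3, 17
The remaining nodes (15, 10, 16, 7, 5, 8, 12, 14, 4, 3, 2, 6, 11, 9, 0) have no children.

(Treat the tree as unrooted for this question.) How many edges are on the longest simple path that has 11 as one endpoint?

The node farthest from 11 is 8, via 11 – 13 – 17 – 1 – 8 — 4 edges.

4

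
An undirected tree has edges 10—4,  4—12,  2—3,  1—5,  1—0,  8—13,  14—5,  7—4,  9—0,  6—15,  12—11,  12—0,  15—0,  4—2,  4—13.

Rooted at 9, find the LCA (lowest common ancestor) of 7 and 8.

Path 7→root: 7 4 12 0 9; path 8→root: 8 13 4 12 0 9.
First common node: 4.

4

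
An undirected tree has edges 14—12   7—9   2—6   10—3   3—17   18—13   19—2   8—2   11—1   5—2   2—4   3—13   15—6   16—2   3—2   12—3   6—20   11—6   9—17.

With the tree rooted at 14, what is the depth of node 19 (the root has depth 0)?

Climbing from 19 to the root: 19–2–3–12–14. That's 4 steps.

4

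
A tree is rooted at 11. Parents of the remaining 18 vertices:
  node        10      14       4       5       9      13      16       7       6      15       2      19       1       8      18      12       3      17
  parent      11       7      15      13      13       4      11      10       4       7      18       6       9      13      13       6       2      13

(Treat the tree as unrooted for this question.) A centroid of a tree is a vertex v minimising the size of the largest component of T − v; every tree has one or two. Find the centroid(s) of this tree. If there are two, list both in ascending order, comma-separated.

If 4 is removed the pieces have sizes 9, 6, 3, all ≤ ⌊19/2⌋ = 9.
Every other node leaves some component of size > 9, so the centroid is unique.

4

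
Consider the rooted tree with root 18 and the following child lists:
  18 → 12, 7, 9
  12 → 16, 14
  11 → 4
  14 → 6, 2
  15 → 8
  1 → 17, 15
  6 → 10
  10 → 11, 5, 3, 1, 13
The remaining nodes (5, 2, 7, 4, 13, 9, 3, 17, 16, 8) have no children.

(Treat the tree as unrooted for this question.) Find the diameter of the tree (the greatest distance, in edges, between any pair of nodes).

BFS from 8 reaches 7 last, at distance 8; BFS from 7 confirms no node is farther.
Path: 8 - 15 - 1 - 10 - 6 - 14 - 12 - 18 - 7.

8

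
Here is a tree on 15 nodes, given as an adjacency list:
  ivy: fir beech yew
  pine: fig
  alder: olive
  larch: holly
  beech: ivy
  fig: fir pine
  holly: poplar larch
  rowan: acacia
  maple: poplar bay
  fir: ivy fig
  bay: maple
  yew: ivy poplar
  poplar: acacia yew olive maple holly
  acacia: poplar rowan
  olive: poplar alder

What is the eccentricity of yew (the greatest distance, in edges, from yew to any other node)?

Distances from yew peak at 4, attained at pine.
yew-ivy-fir-fig-pine

4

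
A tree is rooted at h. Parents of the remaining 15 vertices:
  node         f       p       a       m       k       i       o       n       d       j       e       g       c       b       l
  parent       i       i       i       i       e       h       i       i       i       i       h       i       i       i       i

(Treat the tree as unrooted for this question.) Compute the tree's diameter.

4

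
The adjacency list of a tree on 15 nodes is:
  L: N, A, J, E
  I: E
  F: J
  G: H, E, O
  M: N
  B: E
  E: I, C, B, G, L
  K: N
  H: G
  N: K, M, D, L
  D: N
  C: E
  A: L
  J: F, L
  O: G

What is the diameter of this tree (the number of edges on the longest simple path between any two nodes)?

BFS from H reaches D last, at distance 5; BFS from D confirms no node is farther.
Path: H - G - E - L - N - D.

5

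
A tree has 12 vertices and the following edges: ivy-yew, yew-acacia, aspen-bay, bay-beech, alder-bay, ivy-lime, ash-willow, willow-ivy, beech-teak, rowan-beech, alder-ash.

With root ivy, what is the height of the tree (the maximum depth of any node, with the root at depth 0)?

6

rowan sits deepest: ivy – willow – ash – alder – bay – beech – rowan — 6 edges from the root.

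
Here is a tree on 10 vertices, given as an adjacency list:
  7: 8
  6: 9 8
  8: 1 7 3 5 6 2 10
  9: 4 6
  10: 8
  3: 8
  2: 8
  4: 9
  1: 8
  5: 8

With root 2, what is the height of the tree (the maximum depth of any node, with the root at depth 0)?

4

4 sits deepest: 2-8-6-9-4 — 4 edges from the root.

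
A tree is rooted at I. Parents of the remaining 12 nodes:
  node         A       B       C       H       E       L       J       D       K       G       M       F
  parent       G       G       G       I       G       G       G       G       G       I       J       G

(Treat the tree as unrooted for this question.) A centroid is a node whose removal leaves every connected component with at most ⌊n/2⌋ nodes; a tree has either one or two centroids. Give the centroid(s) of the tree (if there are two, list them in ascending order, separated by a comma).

Removing G splits the tree into components of sizes 2, 2, 1, 1, 1, 1, 1, 1, 1, 1; the largest is 2 ≤ ⌊13/2⌋ = 6.
Every other node leaves some component of size > 6, so the centroid is unique.

G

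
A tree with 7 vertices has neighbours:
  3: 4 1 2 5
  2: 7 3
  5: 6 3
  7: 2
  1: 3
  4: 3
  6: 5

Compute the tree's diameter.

A longest path is 6–5–3–2–7, with 4 edges.

4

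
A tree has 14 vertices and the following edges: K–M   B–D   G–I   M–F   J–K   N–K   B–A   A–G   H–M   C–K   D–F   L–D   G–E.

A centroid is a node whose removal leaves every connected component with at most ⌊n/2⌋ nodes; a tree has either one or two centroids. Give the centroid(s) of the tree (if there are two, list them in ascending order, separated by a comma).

D, F

If D is removed the pieces have sizes 7, 5, 1, all ≤ ⌊14/2⌋ = 7.
F is adjacent to D and is also a centroid (the largest component after removing it is likewise 7).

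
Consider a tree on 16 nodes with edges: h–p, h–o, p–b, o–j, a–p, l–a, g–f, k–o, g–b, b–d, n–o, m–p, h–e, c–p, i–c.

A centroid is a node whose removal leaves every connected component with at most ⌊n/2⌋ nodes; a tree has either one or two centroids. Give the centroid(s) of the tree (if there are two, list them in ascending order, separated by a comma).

p

Removing p splits the tree into components of sizes 6, 4, 2, 2, 1; the largest is 6 ≤ ⌊16/2⌋ = 8.
No neighbour of p does as well, so p is the unique centroid.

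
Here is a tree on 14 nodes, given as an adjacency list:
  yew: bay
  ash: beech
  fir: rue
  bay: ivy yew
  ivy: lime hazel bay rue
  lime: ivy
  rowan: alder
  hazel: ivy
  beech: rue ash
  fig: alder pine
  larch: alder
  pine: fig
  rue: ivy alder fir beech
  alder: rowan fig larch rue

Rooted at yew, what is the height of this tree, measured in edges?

The longest root-to-leaf path is yew–bay–ivy–rue–alder–fig–pine (6 edges).

6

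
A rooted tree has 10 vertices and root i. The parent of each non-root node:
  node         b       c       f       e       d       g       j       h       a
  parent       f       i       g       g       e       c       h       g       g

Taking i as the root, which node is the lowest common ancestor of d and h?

d's ancestor chain is d, e, g, c, i and h's is h, g, c, i; they first meet at g.

g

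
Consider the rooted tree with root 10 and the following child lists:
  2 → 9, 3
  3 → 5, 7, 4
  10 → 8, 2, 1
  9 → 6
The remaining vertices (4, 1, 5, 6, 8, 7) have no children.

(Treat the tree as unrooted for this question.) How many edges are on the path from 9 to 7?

3

9–2–3–7: 3 edges.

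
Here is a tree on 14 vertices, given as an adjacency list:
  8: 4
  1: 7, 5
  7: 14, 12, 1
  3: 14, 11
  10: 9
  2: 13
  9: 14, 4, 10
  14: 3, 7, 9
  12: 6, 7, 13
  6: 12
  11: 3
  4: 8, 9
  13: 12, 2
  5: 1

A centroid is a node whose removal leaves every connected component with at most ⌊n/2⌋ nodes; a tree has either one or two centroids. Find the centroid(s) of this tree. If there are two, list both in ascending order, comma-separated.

7, 14

Removing 7 splits the tree into components of sizes 7, 4, 2; the largest is 7 ≤ ⌊14/2⌋ = 7.
14 is adjacent to 7 and is also a centroid (the largest component after removing it is likewise 7).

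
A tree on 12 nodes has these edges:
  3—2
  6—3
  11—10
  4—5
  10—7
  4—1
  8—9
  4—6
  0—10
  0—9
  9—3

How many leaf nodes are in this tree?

6

The leaves are 1, 2, 5, 7, 8, 11.
That is 6 leaves.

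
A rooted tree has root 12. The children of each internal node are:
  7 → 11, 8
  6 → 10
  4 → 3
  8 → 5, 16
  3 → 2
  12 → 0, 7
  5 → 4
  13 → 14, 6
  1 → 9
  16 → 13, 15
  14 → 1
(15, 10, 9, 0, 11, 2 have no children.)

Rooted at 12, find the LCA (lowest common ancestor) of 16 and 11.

7

Path 16→root: 16 8 7 12; path 11→root: 11 7 12.
First common node: 7.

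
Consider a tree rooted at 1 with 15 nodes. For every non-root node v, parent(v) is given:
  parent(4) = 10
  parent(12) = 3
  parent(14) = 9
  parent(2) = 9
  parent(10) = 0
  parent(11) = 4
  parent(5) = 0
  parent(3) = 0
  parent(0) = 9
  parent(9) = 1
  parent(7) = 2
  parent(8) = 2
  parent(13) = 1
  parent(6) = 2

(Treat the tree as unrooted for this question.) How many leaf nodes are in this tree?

Exactly 8 nodes have a single neighbour: 5, 6, 7, 8, 11, 12, 13, 14.

8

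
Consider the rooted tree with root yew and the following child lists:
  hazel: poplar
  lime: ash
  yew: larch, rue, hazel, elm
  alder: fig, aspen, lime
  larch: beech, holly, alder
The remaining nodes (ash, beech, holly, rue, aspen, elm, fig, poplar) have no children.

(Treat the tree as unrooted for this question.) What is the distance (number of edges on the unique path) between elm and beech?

elm - yew - larch - beech: 3 edges.

3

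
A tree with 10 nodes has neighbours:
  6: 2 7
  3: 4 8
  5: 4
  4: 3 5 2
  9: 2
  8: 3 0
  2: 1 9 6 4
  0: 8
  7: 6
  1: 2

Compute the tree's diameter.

BFS from 0 reaches 7 last, at distance 6; BFS from 7 confirms no node is farther.
Path: 0 – 8 – 3 – 4 – 2 – 6 – 7.

6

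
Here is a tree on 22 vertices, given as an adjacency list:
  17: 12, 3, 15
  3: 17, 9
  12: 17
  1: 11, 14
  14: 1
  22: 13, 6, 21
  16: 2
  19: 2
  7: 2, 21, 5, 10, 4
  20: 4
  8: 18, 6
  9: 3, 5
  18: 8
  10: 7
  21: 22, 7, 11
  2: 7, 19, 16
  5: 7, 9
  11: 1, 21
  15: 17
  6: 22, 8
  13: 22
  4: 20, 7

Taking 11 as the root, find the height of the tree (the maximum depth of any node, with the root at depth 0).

12 sits deepest: 11 → 21 → 7 → 5 → 9 → 3 → 17 → 12 — 7 edges from the root.

7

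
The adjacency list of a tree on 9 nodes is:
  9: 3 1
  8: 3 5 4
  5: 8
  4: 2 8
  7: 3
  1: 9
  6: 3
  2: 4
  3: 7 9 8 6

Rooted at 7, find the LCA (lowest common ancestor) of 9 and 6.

3

9's ancestor chain is 9, 3, 7 and 6's is 6, 3, 7; they first meet at 3.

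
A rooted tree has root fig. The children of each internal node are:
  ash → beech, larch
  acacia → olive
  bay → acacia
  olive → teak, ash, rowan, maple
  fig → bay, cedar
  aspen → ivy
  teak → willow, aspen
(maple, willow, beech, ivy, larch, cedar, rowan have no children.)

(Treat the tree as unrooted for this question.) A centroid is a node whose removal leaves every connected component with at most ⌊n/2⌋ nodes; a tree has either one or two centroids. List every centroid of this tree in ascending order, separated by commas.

olive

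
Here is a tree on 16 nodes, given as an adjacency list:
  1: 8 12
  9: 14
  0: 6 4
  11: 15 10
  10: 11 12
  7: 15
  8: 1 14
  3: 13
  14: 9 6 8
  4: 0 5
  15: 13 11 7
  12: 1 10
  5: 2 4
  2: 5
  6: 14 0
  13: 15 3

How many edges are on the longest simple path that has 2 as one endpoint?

13

Distances from 2 peak at 13, attained at 3.
2-5-4-0-6-14-8-1-12-10-11-15-13-3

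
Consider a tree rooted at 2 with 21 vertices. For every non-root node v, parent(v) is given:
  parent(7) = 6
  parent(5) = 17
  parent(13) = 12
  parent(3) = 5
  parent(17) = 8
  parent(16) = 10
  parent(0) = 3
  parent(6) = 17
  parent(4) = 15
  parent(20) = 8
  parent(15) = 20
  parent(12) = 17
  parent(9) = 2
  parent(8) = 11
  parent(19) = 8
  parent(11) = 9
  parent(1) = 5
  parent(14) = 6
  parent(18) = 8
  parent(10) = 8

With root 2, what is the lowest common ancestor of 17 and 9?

9

17's ancestor chain is 17, 8, 11, 9, 2 and 9's is 9, 2; they first meet at 9.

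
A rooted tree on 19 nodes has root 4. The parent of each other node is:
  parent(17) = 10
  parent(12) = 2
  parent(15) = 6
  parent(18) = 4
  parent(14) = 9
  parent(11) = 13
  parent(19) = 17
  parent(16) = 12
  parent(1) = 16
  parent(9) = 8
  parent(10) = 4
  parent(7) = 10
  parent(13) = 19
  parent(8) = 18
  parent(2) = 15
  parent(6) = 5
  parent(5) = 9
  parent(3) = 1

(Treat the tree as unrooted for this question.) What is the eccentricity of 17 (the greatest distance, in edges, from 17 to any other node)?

13

The node farthest from 17 is 3, via 17-10-4-18-8-9-5-6-15-2-12-16-1-3 — 13 edges.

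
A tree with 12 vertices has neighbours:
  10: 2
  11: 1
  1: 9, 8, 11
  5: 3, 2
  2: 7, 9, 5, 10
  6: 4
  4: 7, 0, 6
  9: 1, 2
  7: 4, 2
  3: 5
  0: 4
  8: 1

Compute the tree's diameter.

6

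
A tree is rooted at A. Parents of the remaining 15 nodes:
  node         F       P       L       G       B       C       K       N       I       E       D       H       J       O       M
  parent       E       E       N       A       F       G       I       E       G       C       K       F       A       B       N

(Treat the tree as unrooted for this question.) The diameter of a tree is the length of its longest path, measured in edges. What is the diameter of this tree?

8

BFS from D reaches O last, at distance 8; BFS from O confirms no node is farther.
Path: D - K - I - G - C - E - F - B - O.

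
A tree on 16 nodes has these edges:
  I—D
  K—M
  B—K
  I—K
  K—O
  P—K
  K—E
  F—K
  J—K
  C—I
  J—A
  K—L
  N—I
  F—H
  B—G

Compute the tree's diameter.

4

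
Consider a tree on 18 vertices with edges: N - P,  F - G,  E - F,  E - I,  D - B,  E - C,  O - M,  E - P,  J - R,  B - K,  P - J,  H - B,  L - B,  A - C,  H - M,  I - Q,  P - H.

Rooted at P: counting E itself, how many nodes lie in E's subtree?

7

Descendants of E (including itself): E, F, C, I, G, A, Q. That's 7.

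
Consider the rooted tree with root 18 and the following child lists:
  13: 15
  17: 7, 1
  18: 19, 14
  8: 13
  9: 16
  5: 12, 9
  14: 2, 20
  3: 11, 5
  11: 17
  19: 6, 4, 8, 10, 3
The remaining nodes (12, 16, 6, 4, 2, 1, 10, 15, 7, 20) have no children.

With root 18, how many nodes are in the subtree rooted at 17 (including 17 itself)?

17's subtree: {17, 1, 7}, size 3.

3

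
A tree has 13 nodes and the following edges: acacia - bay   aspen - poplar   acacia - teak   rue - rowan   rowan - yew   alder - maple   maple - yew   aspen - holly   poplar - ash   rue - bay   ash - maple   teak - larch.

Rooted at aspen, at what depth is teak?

Path from aspen to teak: aspen – poplar – ash – maple – yew – rowan – rue – bay – acacia – teak, which has 9 edges.

9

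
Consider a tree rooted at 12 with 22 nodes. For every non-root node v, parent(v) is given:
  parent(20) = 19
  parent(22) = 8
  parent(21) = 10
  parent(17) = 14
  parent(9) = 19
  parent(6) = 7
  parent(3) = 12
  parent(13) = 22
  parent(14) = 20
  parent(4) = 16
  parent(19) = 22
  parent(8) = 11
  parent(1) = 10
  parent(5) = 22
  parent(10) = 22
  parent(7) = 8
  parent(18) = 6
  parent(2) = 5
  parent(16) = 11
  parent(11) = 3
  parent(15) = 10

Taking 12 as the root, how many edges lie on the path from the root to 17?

12–3–11–8–22–19–20–14–17 — 8 edges.

8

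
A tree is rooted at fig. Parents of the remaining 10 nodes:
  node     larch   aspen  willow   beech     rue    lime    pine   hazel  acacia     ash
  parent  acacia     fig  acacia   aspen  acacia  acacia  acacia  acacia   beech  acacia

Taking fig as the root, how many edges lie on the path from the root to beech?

2

fig–aspen–beech — 2 edges.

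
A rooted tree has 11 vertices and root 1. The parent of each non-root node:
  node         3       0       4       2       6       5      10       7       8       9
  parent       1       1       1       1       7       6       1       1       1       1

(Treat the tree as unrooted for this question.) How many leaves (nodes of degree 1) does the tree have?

Degree-1 nodes: 0, 2, 3, 4, 5, 8, 9, 10 — 8 of them.

8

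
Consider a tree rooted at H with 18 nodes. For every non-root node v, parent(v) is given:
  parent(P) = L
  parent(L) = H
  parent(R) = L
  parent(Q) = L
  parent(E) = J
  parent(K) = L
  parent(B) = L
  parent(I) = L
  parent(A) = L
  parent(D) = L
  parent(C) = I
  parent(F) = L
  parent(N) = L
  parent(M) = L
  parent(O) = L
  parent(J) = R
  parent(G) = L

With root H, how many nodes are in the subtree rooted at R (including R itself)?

R's subtree: {R, J, E}, size 3.

3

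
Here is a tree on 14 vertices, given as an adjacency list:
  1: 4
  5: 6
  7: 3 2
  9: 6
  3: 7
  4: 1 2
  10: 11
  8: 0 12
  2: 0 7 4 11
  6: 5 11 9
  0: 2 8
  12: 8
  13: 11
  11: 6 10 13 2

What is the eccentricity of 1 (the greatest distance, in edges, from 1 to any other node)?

A farthest node from 1 is 12 (5, 9 also at distance 5).
The path 1–4–2–0–8–12 has 5 edges.

5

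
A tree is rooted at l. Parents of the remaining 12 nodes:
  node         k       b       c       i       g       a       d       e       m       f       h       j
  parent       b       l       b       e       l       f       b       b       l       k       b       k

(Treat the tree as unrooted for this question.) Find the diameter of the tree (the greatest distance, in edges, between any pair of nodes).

5

BFS from i reaches a last, at distance 5; BFS from a confirms no node is farther.
Path: i-e-b-k-f-a.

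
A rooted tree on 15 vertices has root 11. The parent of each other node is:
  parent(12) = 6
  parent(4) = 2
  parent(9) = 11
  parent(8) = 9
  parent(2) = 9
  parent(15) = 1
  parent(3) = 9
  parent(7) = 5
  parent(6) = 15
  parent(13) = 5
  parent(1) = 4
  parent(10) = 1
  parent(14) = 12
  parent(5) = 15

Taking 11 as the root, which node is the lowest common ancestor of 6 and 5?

6's ancestor chain is 6, 15, 1, 4, 2, 9, 11 and 5's is 5, 15, 1, 4, 2, 9, 11; they first meet at 15.

15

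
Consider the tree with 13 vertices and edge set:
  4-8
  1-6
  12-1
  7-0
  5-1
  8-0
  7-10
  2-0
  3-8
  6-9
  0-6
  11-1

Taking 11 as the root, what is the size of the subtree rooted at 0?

7

The subtree rooted at 0 contains: 0, 7, 8, 2, 10, 3, 4 — 7 nodes.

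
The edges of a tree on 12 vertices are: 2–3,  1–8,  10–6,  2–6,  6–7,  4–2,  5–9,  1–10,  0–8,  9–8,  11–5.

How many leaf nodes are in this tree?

5

Exactly 5 nodes have a single neighbour: 0, 3, 4, 7, 11.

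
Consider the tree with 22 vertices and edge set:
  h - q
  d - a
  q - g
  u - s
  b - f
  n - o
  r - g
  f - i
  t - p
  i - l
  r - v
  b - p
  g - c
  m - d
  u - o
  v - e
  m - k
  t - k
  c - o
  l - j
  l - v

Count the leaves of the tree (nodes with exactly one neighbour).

Degree-1 nodes: a, e, h, j, n, s — 6 of them.

6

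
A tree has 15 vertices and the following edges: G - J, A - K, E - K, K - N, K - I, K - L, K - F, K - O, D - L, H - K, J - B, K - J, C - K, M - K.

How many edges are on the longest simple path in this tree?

A longest path is D-L-K-J-B, with 4 edges.

4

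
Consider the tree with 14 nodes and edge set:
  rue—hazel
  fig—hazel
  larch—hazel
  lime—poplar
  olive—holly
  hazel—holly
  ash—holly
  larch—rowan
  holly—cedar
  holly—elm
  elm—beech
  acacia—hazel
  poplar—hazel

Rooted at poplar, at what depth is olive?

Path from poplar to olive: poplar → hazel → holly → olive, which has 3 edges.

3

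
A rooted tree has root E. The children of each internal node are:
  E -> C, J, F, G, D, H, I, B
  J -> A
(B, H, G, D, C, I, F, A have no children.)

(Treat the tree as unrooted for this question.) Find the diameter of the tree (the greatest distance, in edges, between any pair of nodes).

A longest path is A–J–E–G, with 3 edges.

3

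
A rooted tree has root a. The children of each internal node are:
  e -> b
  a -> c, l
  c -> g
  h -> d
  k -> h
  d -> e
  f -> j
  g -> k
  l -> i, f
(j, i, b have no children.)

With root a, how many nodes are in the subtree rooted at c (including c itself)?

c's subtree: {c, g, k, h, d, e, b}, size 7.

7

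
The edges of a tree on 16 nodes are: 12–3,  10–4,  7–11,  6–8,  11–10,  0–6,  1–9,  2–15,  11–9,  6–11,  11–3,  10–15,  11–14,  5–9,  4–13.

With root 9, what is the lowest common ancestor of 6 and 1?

9

Ancestors of 6 (toward the root): 6, 11, 9.
Ancestors of 1: 1, 9.
The deepest node appearing in both lists is 9.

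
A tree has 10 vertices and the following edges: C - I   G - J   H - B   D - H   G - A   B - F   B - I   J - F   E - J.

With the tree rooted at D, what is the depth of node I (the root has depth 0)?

3

Path from D to I: D → H → B → I, which has 3 edges.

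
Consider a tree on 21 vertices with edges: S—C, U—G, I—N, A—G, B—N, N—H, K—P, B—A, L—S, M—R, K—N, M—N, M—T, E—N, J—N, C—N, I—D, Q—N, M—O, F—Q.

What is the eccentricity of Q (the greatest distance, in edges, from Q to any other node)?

5

The node farthest from Q is U, via Q-N-B-A-G-U — 5 edges.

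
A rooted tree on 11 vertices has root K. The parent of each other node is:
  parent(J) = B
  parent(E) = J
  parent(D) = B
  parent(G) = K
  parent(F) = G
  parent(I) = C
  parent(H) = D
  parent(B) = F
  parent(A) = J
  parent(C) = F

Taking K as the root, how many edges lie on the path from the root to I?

Path from K to I: K – G – F – C – I, which has 4 edges.

4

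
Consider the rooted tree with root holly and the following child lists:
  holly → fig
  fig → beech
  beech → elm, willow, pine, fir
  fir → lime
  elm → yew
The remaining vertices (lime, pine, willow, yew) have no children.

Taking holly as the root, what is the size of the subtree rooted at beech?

7

The subtree rooted at beech contains: beech, elm, fir, willow, pine, yew, lime — 7 nodes.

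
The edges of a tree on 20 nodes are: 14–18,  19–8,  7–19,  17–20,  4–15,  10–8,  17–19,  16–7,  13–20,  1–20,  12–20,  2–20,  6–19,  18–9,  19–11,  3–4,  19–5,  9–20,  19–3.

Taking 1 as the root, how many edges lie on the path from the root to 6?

4

1 – 20 – 17 – 19 – 6 — 4 edges.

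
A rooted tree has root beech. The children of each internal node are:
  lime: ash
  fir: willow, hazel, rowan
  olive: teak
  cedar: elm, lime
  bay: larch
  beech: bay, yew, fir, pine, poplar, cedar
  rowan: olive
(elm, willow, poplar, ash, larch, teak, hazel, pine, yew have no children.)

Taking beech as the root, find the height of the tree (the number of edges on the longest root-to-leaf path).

A deepest node is teak, reached by beech-fir-rowan-olive-teak.
That path has 4 edges, so the height is 4.

4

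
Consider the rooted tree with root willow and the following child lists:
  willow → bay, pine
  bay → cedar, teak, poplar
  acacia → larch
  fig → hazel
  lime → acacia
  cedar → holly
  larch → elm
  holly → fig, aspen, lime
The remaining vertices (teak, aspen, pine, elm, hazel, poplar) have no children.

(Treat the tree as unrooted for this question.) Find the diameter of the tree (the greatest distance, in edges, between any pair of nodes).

Starting from pine, a farthest node is elm at distance 8.
One longest path: pine - willow - bay - cedar - holly - lime - acacia - larch - elm.
So the diameter is 8.

8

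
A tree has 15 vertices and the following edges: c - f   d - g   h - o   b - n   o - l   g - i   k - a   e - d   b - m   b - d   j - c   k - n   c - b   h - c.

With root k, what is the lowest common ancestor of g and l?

b

Ancestors of g (toward the root): g, d, b, n, k.
Ancestors of l: l, o, h, c, b, n, k.
The deepest node appearing in both lists is b.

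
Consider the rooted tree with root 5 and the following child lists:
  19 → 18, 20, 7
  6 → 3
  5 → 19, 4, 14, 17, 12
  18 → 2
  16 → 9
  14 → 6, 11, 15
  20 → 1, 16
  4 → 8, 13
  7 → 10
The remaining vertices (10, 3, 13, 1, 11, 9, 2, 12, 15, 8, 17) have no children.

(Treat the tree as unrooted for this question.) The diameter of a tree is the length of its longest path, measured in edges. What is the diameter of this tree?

BFS from 9 reaches 3 last, at distance 7; BFS from 3 confirms no node is farther.
Path: 9-16-20-19-5-14-6-3.

7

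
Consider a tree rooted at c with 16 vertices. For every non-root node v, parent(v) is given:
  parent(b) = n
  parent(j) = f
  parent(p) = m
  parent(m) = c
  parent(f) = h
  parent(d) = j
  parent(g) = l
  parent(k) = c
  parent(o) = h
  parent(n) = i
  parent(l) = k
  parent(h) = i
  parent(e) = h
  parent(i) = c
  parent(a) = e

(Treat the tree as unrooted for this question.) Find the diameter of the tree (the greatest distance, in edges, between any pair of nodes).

Starting from d, a farthest node is g at distance 8.
One longest path: d - j - f - h - i - c - k - l - g.
So the diameter is 8.

8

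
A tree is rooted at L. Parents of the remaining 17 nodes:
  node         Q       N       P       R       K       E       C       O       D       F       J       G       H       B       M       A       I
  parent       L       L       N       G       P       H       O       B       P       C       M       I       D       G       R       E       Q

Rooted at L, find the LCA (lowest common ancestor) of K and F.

K's ancestor chain is K, P, N, L and F's is F, C, O, B, G, I, Q, L; they first meet at L.

L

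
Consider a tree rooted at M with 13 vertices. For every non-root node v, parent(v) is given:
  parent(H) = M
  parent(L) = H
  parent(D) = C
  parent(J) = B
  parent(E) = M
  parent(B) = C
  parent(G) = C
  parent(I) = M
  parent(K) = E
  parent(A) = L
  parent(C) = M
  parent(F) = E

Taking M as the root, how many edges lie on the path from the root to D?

Climbing from D to the root: D–C–M. That's 2 steps.

2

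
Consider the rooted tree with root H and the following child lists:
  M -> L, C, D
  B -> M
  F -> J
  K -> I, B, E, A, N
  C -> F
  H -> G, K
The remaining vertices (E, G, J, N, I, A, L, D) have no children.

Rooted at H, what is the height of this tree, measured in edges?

6

J sits deepest: H-K-B-M-C-F-J — 6 edges from the root.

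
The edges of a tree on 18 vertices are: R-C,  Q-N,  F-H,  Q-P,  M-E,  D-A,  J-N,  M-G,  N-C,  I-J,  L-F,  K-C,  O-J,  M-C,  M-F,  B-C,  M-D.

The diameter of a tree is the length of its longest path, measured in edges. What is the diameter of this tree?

6

A longest path is I – J – N – C – M – F – L, with 6 edges.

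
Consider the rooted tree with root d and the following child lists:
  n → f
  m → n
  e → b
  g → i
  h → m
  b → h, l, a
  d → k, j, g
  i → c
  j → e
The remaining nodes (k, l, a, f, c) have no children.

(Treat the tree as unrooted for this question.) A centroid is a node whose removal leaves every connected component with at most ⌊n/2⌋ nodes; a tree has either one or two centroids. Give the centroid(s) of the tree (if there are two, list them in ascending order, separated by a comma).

b, e

Delete e: the remaining components have sizes 7, 6. Max 7 ≤ 7, so e is a centroid.
Its neighbour b also leaves a largest component of size 7, so both are centroids.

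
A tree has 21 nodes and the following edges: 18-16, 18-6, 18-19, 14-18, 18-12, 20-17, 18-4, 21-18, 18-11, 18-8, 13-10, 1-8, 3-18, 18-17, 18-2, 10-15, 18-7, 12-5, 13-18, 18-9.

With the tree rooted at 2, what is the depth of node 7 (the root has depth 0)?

Climbing from 7 to the root: 7–18–2. That's 2 steps.

2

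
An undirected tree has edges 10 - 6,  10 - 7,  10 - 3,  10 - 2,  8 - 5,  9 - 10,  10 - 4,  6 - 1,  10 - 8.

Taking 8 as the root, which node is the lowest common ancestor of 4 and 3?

10

Path 4→root: 4 10 8; path 3→root: 3 10 8.
First common node: 10.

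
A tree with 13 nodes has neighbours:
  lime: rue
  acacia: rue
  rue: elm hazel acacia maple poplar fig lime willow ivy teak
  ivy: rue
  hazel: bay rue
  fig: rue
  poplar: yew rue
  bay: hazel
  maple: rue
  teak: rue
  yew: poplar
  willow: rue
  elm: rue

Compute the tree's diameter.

BFS from yew reaches bay last, at distance 4; BFS from bay confirms no node is farther.
Path: yew-poplar-rue-hazel-bay.

4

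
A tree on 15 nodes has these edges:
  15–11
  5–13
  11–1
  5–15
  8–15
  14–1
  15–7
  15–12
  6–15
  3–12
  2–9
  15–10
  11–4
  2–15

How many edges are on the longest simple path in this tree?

A longest path is 14 – 1 – 11 – 15 – 12 – 3, with 5 edges.

5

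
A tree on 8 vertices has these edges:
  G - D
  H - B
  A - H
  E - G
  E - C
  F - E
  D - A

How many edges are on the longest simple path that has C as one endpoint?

A farthest node from C is B.
The path C–E–G–D–A–H–B has 6 edges.

6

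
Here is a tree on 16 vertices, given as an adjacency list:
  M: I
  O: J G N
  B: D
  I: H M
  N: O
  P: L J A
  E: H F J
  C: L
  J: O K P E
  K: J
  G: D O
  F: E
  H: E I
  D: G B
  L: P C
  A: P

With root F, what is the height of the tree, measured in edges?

A deepest node is B, reached by F-E-J-O-G-D-B.
That path has 6 edges, so the height is 6.

6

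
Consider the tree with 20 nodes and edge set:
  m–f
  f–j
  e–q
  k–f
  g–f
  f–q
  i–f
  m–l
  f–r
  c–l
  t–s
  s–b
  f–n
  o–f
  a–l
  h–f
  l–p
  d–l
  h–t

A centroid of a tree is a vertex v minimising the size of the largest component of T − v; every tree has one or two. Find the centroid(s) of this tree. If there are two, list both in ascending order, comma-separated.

Delete f: the remaining components have sizes 6, 4, 2, 1, 1, 1, 1, 1, 1, 1. Max 6 ≤ 10, so f is a centroid.
Every other node leaves some component of size > 10, so the centroid is unique.

f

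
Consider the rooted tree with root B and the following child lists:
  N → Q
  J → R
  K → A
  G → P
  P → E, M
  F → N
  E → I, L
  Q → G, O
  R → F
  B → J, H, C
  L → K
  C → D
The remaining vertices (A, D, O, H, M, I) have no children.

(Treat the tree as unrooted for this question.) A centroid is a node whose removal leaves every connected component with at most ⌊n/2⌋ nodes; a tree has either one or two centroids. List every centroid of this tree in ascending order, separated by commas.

Q

Removing Q splits the tree into components of sizes 8, 8, 1; the largest is 8 ≤ ⌊18/2⌋ = 9.
Every other node leaves some component of size > 9, so the centroid is unique.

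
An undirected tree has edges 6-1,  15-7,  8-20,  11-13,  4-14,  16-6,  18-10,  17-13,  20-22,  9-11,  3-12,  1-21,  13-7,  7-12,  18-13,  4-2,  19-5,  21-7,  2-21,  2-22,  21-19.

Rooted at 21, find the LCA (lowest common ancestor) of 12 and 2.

Ancestors of 12 (toward the root): 12, 7, 21.
Ancestors of 2: 2, 21.
The deepest node appearing in both lists is 21.

21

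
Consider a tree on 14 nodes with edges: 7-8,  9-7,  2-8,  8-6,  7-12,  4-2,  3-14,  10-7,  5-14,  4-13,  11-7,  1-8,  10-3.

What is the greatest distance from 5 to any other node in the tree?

8

A farthest node from 5 is 13.
The path 5-14-3-10-7-8-2-4-13 has 8 edges.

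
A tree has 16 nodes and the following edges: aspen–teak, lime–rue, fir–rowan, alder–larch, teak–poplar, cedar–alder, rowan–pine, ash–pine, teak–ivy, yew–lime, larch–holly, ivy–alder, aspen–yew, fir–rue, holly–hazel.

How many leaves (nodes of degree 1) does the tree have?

Degree-1 nodes: ash, cedar, hazel, poplar — 4 of them.

4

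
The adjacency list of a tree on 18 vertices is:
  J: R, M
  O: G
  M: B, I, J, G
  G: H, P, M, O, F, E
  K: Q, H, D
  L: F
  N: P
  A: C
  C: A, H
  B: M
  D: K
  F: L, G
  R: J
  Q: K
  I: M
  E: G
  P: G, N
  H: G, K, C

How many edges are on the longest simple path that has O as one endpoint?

A farthest node from O is A (D, R, Q also at distance 4).
The path O – G – H – C – A has 4 edges.

4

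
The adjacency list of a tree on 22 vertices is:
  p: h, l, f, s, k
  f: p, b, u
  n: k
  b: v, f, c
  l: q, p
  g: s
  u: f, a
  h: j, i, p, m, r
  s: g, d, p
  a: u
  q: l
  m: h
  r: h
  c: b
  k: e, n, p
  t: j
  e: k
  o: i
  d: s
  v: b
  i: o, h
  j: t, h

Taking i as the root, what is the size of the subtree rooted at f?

Descendants of f (including itself): f, u, b, a, c, v. That's 6.

6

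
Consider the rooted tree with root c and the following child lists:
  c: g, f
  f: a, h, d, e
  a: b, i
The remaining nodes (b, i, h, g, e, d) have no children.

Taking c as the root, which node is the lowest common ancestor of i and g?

i's ancestor chain is i, a, f, c and g's is g, c; they first meet at c.

c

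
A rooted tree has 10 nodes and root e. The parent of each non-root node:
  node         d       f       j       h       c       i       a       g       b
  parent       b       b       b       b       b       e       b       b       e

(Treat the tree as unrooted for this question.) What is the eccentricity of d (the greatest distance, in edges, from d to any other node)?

3

The node farthest from d is i, via d–b–e–i — 3 edges.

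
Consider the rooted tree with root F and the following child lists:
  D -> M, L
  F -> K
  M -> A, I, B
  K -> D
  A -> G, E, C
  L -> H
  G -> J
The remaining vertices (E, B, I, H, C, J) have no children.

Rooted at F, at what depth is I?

4

Climbing from I to the root: I–M–D–K–F. That's 4 steps.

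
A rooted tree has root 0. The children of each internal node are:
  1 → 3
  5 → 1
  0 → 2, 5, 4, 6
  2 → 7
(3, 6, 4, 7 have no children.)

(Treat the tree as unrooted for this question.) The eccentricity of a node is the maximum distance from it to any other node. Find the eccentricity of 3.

5

Distances from 3 peak at 5, attained at 7.
3-1-5-0-2-7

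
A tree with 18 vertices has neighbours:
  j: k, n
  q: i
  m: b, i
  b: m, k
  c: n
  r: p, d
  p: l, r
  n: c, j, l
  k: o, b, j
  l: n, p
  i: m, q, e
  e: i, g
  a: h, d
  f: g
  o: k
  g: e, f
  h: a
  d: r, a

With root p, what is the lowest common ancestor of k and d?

Path k→root: k j n l p; path d→root: d r p.
First common node: p.

p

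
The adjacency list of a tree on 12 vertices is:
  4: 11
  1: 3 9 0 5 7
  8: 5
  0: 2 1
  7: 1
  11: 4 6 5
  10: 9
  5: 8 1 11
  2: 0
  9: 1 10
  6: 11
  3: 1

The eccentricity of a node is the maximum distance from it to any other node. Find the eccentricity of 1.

3

Distances from 1 peak at 3, attained at 6 (4 also at distance 3).
1-5-11-6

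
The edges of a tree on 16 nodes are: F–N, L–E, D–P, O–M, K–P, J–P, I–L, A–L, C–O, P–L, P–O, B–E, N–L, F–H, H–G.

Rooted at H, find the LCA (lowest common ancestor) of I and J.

I's ancestor chain is I, L, N, F, H and J's is J, P, L, N, F, H; they first meet at L.

L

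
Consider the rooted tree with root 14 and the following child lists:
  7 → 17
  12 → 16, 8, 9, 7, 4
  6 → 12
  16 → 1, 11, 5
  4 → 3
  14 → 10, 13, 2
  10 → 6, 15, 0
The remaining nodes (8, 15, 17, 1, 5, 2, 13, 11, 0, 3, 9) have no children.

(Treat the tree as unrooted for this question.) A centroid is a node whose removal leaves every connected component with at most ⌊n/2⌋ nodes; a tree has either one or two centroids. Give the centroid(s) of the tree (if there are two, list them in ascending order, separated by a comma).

If 12 is removed the pieces have sizes 7, 4, 2, 2, 1, 1, all ≤ ⌊18/2⌋ = 9.
Every other node leaves some component of size > 9, so the centroid is unique.

12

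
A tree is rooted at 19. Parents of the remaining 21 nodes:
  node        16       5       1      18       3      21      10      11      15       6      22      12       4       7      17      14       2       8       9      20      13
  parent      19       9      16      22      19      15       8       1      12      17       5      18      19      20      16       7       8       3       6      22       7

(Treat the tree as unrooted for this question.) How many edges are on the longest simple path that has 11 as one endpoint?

11

The node farthest from 11 is 21, via 11-1-16-17-6-9-5-22-18-12-15-21 — 11 edges.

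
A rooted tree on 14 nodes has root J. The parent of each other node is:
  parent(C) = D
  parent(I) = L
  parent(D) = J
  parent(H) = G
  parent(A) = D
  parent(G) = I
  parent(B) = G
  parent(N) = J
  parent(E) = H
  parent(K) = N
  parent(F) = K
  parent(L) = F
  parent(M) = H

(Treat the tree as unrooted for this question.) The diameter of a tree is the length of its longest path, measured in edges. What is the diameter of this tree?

10

BFS from E reaches C last, at distance 10; BFS from C confirms no node is farther.
Path: E - H - G - I - L - F - K - N - J - D - C.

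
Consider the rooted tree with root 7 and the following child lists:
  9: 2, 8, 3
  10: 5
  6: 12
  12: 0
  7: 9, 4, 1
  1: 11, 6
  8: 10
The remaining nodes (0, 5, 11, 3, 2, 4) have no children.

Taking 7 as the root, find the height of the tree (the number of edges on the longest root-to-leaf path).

4

0 sits deepest: 7 → 1 → 6 → 12 → 0 — 4 edges from the root.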